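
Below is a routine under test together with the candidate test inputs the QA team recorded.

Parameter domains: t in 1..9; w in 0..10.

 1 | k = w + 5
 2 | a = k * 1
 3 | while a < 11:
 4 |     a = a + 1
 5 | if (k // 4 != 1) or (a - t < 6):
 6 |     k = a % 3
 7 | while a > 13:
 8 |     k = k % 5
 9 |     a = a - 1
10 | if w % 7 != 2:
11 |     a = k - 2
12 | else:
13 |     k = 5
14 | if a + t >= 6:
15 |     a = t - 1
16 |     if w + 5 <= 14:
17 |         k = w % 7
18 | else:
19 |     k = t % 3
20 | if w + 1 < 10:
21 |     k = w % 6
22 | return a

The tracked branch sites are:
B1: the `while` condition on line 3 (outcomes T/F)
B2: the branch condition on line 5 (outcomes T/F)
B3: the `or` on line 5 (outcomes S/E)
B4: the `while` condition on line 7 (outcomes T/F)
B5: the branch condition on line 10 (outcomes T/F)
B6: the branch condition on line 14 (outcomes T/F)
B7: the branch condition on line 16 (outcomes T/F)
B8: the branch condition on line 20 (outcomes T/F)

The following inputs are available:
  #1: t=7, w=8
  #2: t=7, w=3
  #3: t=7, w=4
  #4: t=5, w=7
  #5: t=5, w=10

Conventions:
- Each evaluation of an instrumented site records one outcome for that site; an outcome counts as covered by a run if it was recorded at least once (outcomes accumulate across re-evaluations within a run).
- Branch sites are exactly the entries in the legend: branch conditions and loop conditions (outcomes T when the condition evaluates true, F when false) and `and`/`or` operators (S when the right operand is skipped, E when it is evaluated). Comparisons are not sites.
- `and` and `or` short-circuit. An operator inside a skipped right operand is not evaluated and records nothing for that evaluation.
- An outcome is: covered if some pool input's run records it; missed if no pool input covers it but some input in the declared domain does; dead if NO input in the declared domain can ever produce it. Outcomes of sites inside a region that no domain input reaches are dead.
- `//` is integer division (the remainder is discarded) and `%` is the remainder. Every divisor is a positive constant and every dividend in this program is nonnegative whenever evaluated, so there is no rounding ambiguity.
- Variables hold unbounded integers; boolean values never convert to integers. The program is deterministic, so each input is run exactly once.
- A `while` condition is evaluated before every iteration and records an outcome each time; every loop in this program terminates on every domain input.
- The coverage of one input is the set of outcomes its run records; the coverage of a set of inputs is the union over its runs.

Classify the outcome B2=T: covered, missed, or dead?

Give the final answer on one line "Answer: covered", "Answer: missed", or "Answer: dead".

B2=T is recorded by pool input(s) 1, 2, 3, 4, 5 -> covered

Answer: covered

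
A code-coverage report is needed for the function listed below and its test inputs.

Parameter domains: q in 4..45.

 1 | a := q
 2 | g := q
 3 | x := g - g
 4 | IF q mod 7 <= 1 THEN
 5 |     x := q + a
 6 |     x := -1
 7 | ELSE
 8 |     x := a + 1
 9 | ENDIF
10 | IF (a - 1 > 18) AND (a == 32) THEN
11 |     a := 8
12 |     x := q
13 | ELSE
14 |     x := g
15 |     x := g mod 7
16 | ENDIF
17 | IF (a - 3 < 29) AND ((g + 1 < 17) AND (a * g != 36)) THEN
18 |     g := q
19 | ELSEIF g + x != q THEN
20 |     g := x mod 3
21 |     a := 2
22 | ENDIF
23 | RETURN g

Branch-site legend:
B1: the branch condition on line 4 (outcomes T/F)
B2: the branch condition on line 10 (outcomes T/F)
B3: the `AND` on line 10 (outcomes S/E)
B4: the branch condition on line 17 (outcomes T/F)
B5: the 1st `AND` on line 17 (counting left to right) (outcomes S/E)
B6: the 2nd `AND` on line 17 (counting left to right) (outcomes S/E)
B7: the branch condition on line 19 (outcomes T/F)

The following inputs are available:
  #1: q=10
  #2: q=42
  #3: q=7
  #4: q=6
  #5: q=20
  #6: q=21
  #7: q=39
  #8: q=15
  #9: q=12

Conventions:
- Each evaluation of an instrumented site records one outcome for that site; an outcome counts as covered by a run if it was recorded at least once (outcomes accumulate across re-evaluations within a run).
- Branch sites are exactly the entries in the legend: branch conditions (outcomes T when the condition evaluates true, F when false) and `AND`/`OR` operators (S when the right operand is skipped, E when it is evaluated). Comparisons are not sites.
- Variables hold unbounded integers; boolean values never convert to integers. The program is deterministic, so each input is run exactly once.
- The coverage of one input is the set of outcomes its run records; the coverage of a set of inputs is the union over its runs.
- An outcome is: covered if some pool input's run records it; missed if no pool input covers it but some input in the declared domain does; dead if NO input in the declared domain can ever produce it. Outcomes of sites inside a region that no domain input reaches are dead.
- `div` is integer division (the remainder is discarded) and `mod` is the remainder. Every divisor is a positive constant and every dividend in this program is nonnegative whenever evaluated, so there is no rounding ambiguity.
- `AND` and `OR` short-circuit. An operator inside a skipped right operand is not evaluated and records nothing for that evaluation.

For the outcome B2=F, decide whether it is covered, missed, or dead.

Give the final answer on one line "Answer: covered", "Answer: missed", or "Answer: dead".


B2=F is recorded by pool input(s) 1, 2, 3, 4, 5, 6, 7, 8, 9 -> covered
Answer: covered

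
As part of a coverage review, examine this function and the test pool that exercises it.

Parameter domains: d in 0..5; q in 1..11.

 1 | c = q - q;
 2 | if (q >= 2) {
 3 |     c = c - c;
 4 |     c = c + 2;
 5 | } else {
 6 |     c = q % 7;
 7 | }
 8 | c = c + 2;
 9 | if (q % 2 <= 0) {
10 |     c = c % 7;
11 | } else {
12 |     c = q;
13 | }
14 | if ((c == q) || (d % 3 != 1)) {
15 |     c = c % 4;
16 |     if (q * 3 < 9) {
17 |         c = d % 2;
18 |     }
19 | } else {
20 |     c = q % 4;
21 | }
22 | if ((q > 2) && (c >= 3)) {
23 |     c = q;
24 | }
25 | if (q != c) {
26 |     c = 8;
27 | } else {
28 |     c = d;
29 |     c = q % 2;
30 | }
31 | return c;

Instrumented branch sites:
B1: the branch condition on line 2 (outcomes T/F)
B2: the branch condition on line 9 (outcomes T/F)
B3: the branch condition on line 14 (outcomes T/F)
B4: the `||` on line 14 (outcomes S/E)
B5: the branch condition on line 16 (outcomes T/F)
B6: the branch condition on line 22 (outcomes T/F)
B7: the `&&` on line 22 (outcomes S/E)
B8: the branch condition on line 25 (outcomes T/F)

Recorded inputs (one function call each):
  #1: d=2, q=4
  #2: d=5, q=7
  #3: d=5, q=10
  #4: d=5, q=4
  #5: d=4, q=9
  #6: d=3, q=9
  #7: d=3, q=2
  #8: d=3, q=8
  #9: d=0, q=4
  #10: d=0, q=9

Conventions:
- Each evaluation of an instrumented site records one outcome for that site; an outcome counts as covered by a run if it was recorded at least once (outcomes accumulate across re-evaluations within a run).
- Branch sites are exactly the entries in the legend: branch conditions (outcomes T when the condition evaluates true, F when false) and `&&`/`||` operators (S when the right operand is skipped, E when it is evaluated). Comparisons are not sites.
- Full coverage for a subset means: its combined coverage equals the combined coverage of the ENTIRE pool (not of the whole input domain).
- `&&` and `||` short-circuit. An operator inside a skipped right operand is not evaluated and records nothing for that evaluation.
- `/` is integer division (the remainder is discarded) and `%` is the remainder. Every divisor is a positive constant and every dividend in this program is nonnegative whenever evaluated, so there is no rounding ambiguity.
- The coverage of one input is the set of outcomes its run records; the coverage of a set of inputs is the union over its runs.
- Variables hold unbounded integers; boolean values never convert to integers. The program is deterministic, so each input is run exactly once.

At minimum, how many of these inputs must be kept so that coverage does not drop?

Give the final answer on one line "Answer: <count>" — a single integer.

run #1 (d=2, q=4) runs B1->T, B2->T, B4->S, B3->T, B5->F, B7->E, B6->F, B8->T; records B1=T, B2=T, B3=T, B4=S, B5=F, B6=F, B7=E, B8=T
run #2 (d=5, q=7) runs B1->T, B2->F, B4->S, B3->T, B5->F, B7->E, B6->T, B8->F; records B1=T, B2=F, B3=T, B4=S, B5=F, B6=T, B7=E, B8=F
run #3 (d=5, q=10) runs B1->T, B2->T, B4->E, B3->T, B5->F, B7->E, B6->F, B8->T; records B1=T, B2=T, B3=T, B4=E, B5=F, B6=F, B7=E, B8=T
run #4 (d=5, q=4) runs B1->T, B2->T, B4->S, B3->T, B5->F, B7->E, B6->F, B8->T; records B1=T, B2=T, B3=T, B4=S, B5=F, B6=F, B7=E, B8=T
run #5 (d=4, q=9) runs B1->T, B2->F, B4->S, B3->T, B5->F, B7->E, B6->F, B8->T; records B1=T, B2=F, B3=T, B4=S, B5=F, B6=F, B7=E, B8=T
run #6 (d=3, q=9) runs B1->T, B2->F, B4->S, B3->T, B5->F, B7->E, B6->F, B8->T; records B1=T, B2=F, B3=T, B4=S, B5=F, B6=F, B7=E, B8=T
run #7 (d=3, q=2) runs B1->T, B2->T, B4->E, B3->T, B5->T, B7->S, B6->F, B8->T; records B1=T, B2=T, B3=T, B4=E, B5=T, B6=F, B7=S, B8=T
run #8 (d=3, q=8) runs B1->T, B2->T, B4->E, B3->T, B5->F, B7->E, B6->F, B8->T; records B1=T, B2=T, B3=T, B4=E, B5=F, B6=F, B7=E, B8=T
run #9 (d=0, q=4) runs B1->T, B2->T, B4->S, B3->T, B5->F, B7->E, B6->F, B8->T; records B1=T, B2=T, B3=T, B4=S, B5=F, B6=F, B7=E, B8=T
run #10 (d=0, q=9) runs B1->T, B2->F, B4->S, B3->T, B5->F, B7->E, B6->F, B8->T; records B1=T, B2=F, B3=T, B4=S, B5=F, B6=F, B7=E, B8=T
the full pool covers 14 outcomes: B1=T, B2=T, B2=F, B3=T, B4=S, B4=E, B5=T, B5=F, B6=T, B6=F, B7=S, B7=E, B8=T, B8=F
no size-1 subset reaches all 14 outcomes (best union: 8/14)
at size 2, {2, 7} reaches all 14 outcomes; every lexicographically earlier size-2 subset fails

Answer: 2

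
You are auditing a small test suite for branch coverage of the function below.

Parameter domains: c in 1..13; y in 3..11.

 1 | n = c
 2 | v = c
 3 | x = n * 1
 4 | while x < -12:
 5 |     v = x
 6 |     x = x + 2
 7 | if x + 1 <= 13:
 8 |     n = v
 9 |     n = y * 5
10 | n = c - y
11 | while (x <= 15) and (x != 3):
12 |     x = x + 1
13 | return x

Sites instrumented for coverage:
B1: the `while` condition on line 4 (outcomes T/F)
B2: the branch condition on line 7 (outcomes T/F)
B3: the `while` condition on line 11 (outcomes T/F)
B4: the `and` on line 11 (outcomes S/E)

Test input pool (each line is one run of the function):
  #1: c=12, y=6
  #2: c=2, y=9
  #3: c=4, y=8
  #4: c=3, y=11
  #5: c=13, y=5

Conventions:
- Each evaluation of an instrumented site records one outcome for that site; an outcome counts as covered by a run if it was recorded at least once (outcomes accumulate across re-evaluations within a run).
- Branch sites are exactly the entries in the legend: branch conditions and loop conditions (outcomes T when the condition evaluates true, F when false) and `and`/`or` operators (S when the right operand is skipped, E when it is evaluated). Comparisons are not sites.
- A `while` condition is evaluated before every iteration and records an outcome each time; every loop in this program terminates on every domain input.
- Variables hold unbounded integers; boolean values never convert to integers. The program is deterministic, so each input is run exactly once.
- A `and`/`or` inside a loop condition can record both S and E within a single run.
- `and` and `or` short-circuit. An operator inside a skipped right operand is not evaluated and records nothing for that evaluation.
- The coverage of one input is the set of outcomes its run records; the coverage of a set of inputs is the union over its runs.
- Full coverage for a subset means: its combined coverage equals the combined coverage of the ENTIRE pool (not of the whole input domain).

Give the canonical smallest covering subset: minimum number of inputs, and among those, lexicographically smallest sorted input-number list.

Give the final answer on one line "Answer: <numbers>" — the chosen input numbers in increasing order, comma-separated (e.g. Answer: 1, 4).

run #1 (c=12, y=6) runs B1->F, B2->T, B4->E, B3->T, B4->E, B3->T, B4->E, B3->T, B4->E, B3->T, B4->S, B3->F; records B1=F, B2=T, B3=T, B3=F, B4=S, B4=E
run #2 (c=2, y=9) runs B1->F, B2->T, B4->E, B3->T, B4->E, B3->F; records B1=F, B2=T, B3=T, B3=F, B4=E
run #3 (c=4, y=8) runs B1->F, B2->T, B4->E, B3->T, B4->E, B3->T, B4->E, B3->T, B4->E, B3->T, B4->E, B3->T, B4->E, B3->T, ...; records B1=F, B2=T, B3=T, B3=F, B4=S, B4=E
run #4 (c=3, y=11) runs B1->F, B2->T, B4->E, B3->F; records B1=F, B2=T, B3=F, B4=E
run #5 (c=13, y=5) runs B1->F, B2->F, B4->E, B3->T, B4->E, B3->T, B4->E, B3->T, B4->S, B3->F; records B1=F, B2=F, B3=T, B3=F, B4=S, B4=E
the full pool covers 7 outcomes: B1=F, B2=T, B2=F, B3=T, B3=F, B4=S, B4=E
every size-1 subset falls short of the 7 outcomes (best: 6/7)
at size 2, {1, 5} reaches all 7 outcomes; every lexicographically earlier size-2 subset fails

Answer: 1, 5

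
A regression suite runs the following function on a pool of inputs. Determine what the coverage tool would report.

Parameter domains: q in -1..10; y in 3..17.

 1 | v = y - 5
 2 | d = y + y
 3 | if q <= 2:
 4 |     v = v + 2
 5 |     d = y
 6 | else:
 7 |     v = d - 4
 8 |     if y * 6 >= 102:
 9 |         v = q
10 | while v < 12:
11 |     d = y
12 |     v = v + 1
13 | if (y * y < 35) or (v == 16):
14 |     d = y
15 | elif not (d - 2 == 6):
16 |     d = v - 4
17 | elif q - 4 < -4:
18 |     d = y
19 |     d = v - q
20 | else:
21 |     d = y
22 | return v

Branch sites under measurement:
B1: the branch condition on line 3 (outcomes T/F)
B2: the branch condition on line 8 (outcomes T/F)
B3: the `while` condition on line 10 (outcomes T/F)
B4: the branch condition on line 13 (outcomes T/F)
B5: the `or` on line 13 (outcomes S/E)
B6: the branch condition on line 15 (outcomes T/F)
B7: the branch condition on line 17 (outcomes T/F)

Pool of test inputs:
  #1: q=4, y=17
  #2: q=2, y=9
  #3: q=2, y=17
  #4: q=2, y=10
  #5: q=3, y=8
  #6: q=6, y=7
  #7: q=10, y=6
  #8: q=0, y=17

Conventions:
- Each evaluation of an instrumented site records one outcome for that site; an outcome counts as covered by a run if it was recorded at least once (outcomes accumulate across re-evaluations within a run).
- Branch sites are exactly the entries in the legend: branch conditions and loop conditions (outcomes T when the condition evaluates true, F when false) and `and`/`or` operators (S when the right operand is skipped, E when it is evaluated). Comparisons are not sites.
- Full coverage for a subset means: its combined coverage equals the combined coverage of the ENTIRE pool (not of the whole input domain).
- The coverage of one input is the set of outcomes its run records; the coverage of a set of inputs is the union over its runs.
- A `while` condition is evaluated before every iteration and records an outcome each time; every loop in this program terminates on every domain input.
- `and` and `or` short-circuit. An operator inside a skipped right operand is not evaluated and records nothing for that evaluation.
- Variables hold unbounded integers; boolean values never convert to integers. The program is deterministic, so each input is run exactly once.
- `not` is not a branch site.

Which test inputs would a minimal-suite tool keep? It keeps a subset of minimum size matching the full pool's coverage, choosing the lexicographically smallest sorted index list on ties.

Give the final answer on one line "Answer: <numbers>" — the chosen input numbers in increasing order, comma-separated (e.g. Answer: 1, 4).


test 1 (q=4, y=17) fires B1->F, B2->T, B3->T, B3->T, B3->T, B3->T, B3->T, B3->T, B3->T, B3->T, B3->F, B5->E, B4->F, B6->T; hits B1=F, B2=T, B3=T, B3=F, B4=F, B5=E, B6=T
test 2 (q=2, y=9) fires B1->T, B3->T, B3->T, B3->T, B3->T, B3->T, B3->T, B3->F, B5->E, B4->F, B6->T; hits B1=T, B3=T, B3=F, B4=F, B5=E, B6=T
test 3 (q=2, y=17) fires B1->T, B3->F, B5->E, B4->F, B6->T; hits B1=T, B3=F, B4=F, B5=E, B6=T
test 4 (q=2, y=10) fires B1->T, B3->T, B3->T, B3->T, B3->T, B3->T, B3->F, B5->E, B4->F, B6->T; hits B1=T, B3=T, B3=F, B4=F, B5=E, B6=T
test 5 (q=3, y=8) fires B1->F, B2->F, B3->F, B5->E, B4->F, B6->T; hits B1=F, B2=F, B3=F, B4=F, B5=E, B6=T
test 6 (q=6, y=7) fires B1->F, B2->F, B3->T, B3->T, B3->F, B5->E, B4->F, B6->T; hits B1=F, B2=F, B3=T, B3=F, B4=F, B5=E, B6=T
test 7 (q=10, y=6) fires B1->F, B2->F, B3->T, B3->T, B3->T, B3->T, B3->F, B5->E, B4->F, B6->T; hits B1=F, B2=F, B3=T, B3=F, B4=F, B5=E, B6=T
test 8 (q=0, y=17) fires B1->T, B3->F, B5->E, B4->F, B6->T; hits B1=T, B3=F, B4=F, B5=E, B6=T
together the pool reaches 9 outcomes: B1=T, B1=F, B2=T, B2=F, B3=T, B3=F, B4=F, B5=E, B6=T
no size-1 subset reaches all 9 outcomes (best union: 7/9)
no size-2 subset reaches all 9 outcomes (best union: 8/9)
the canonical winner is {1, 2, 5}: size 3, full 9-outcome coverage, earliest index list among size-3 covers
Answer: 1, 2, 5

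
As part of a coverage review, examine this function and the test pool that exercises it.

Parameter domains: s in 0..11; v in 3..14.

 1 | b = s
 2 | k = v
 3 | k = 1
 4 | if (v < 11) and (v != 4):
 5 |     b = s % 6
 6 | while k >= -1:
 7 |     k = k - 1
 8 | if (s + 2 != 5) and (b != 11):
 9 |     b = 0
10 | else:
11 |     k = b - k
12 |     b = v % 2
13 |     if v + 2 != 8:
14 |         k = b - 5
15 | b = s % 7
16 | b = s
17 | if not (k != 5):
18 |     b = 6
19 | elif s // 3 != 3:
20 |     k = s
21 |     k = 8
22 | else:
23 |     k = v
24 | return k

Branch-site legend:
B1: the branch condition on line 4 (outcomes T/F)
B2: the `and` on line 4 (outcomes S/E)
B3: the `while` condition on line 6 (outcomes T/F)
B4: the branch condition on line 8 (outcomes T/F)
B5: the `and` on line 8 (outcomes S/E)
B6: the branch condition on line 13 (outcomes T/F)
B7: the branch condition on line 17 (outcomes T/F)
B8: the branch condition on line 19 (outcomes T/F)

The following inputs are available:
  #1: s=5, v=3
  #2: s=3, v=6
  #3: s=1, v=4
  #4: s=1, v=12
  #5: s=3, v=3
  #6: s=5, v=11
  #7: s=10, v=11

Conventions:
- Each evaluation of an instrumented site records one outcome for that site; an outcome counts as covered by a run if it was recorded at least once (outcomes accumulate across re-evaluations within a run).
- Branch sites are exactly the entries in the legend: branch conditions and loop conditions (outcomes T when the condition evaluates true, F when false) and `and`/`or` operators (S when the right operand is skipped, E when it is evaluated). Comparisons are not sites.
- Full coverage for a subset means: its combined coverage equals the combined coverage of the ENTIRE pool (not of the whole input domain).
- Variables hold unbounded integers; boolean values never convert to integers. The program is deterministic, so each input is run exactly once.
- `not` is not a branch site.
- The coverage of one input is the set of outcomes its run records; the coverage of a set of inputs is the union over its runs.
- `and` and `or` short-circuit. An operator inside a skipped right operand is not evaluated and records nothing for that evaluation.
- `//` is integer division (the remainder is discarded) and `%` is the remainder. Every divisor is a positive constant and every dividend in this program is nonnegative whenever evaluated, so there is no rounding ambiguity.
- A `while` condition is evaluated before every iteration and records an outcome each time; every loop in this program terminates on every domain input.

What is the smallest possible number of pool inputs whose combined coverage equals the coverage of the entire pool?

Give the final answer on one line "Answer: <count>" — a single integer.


run #1 (s=5, v=3) runs B2->E, B1->T, B3->T, B3->T, B3->T, B3->F, B5->E, B4->T, B7->F, B8->T; records B1=T, B2=E, B3=T, B3=F, B4=T, B5=E, B7=F, B8=T
run #2 (s=3, v=6) runs B2->E, B1->T, B3->T, B3->T, B3->T, B3->F, B5->S, B4->F, B6->F, B7->T; records B1=T, B2=E, B3=T, B3=F, B4=F, B5=S, B6=F, B7=T
run #3 (s=1, v=4) runs B2->E, B1->F, B3->T, B3->T, B3->T, B3->F, B5->E, B4->T, B7->F, B8->T; records B1=F, B2=E, B3=T, B3=F, B4=T, B5=E, B7=F, B8=T
run #4 (s=1, v=12) runs B2->S, B1->F, B3->T, B3->T, B3->T, B3->F, B5->E, B4->T, B7->F, B8->T; records B1=F, B2=S, B3=T, B3=F, B4=T, B5=E, B7=F, B8=T
run #5 (s=3, v=3) runs B2->E, B1->T, B3->T, B3->T, B3->T, B3->F, B5->S, B4->F, B6->T, B7->F, B8->T; records B1=T, B2=E, B3=T, B3=F, B4=F, B5=S, B6=T, B7=F, B8=T
run #6 (s=5, v=11) runs B2->S, B1->F, B3->T, B3->T, B3->T, B3->F, B5->E, B4->T, B7->F, B8->T; records B1=F, B2=S, B3=T, B3=F, B4=T, B5=E, B7=F, B8=T
run #7 (s=10, v=11) runs B2->S, B1->F, B3->T, B3->T, B3->T, B3->F, B5->E, B4->T, B7->F, B8->F; records B1=F, B2=S, B3=T, B3=F, B4=T, B5=E, B7=F, B8=F
together the pool reaches 16 outcomes: B1=T, B1=F, B2=S, B2=E, B3=T, B3=F, B4=T, B4=F, B5=S, B5=E, B6=T, B6=F, B7=T, B7=F, B8=T, B8=F
size 1 is not enough: best union over all size-1 subsets is 9/16
size 2 is not enough: best union over all size-2 subsets is 14/16
inputs {2, 5, 7} (size 3) cover everything; no size-3 subset with a lexicographically smaller index list covers all 16
Answer: 3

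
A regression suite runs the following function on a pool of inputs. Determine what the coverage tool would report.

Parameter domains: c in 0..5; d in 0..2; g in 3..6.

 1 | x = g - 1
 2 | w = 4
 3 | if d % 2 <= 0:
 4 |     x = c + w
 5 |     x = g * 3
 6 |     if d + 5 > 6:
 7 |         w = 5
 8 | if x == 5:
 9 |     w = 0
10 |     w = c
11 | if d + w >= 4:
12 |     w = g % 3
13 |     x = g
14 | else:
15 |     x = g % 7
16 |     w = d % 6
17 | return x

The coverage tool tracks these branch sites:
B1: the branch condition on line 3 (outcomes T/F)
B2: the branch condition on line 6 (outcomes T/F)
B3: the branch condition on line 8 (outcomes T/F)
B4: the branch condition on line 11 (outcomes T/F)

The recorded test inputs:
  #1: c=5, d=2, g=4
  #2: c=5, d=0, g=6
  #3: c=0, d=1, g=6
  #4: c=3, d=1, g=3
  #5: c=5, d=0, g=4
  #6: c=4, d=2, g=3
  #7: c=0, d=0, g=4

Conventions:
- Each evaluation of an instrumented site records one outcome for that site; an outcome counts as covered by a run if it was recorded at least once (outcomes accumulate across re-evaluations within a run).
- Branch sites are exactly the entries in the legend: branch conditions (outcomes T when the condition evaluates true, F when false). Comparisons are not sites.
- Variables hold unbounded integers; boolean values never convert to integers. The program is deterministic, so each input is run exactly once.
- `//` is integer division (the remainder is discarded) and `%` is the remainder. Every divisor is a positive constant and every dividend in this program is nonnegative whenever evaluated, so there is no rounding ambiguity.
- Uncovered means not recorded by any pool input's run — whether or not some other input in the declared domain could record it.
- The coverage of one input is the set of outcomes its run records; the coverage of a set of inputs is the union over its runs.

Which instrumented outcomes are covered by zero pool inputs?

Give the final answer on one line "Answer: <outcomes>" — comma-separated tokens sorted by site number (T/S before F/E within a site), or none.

input #1 (c=5, d=2, g=4): events B1->T, B2->T, B3->F, B4->T; covers B1=T, B2=T, B3=F, B4=T
input #2 (c=5, d=0, g=6): events B1->T, B2->F, B3->F, B4->T; covers B1=T, B2=F, B3=F, B4=T
input #3 (c=0, d=1, g=6): events B1->F, B3->T, B4->F; covers B1=F, B3=T, B4=F
input #4 (c=3, d=1, g=3): events B1->F, B3->F, B4->T; covers B1=F, B3=F, B4=T
input #5 (c=5, d=0, g=4): events B1->T, B2->F, B3->F, B4->T; covers B1=T, B2=F, B3=F, B4=T
input #6 (c=4, d=2, g=3): events B1->T, B2->T, B3->F, B4->T; covers B1=T, B2=T, B3=F, B4=T
input #7 (c=0, d=0, g=4): events B1->T, B2->F, B3->F, B4->T; covers B1=T, B2=F, B3=F, B4=T
union over the pool: B1=T, B1=F, B2=T, B2=F, B3=T, B3=F, B4=T, B4=F
uncovered (0 of 8): none

Answer: none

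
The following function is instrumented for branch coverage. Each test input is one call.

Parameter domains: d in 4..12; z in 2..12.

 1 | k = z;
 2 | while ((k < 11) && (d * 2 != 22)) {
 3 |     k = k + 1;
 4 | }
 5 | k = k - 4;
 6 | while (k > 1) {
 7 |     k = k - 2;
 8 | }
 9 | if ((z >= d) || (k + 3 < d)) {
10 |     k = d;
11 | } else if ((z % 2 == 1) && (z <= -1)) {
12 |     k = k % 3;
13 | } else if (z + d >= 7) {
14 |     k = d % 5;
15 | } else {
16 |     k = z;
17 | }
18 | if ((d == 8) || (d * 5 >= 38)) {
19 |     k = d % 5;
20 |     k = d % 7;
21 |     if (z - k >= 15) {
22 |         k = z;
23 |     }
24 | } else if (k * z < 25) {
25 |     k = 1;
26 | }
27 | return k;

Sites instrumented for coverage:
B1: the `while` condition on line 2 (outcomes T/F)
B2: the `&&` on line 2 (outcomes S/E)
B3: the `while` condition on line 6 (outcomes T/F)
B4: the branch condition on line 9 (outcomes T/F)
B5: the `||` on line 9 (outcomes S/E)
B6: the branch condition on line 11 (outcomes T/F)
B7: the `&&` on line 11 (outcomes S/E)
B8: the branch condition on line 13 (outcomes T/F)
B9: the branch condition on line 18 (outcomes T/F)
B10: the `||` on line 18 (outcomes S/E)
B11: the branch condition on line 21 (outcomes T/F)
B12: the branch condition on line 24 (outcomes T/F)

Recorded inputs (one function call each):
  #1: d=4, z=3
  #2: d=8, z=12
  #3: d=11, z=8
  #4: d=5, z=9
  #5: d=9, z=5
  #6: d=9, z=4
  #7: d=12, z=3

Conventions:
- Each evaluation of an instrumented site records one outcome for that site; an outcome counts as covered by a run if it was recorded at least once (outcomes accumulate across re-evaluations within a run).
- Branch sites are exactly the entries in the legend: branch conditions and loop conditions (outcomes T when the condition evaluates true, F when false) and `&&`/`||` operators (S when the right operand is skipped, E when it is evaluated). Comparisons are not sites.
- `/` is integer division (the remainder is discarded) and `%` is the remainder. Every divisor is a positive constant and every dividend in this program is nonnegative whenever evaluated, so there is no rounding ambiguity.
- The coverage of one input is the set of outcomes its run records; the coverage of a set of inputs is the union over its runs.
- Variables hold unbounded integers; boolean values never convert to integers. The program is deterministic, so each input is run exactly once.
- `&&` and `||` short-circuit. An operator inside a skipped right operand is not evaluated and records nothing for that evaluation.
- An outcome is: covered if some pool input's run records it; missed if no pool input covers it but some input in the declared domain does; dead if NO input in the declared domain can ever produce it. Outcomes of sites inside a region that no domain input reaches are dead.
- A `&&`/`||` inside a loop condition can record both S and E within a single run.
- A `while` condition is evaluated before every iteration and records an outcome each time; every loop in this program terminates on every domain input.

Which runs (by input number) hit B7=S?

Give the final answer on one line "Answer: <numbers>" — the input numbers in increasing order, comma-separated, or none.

input #1 (d=4, z=3): does not produce B7=S
input #2 (d=8, z=12): does not produce B7=S
input #3 (d=11, z=8): does not produce B7=S
input #4 (d=5, z=9): does not produce B7=S
input #5 (d=9, z=5): does not produce B7=S
input #6 (d=9, z=4): does not produce B7=S
input #7 (d=12, z=3): does not produce B7=S

Answer: none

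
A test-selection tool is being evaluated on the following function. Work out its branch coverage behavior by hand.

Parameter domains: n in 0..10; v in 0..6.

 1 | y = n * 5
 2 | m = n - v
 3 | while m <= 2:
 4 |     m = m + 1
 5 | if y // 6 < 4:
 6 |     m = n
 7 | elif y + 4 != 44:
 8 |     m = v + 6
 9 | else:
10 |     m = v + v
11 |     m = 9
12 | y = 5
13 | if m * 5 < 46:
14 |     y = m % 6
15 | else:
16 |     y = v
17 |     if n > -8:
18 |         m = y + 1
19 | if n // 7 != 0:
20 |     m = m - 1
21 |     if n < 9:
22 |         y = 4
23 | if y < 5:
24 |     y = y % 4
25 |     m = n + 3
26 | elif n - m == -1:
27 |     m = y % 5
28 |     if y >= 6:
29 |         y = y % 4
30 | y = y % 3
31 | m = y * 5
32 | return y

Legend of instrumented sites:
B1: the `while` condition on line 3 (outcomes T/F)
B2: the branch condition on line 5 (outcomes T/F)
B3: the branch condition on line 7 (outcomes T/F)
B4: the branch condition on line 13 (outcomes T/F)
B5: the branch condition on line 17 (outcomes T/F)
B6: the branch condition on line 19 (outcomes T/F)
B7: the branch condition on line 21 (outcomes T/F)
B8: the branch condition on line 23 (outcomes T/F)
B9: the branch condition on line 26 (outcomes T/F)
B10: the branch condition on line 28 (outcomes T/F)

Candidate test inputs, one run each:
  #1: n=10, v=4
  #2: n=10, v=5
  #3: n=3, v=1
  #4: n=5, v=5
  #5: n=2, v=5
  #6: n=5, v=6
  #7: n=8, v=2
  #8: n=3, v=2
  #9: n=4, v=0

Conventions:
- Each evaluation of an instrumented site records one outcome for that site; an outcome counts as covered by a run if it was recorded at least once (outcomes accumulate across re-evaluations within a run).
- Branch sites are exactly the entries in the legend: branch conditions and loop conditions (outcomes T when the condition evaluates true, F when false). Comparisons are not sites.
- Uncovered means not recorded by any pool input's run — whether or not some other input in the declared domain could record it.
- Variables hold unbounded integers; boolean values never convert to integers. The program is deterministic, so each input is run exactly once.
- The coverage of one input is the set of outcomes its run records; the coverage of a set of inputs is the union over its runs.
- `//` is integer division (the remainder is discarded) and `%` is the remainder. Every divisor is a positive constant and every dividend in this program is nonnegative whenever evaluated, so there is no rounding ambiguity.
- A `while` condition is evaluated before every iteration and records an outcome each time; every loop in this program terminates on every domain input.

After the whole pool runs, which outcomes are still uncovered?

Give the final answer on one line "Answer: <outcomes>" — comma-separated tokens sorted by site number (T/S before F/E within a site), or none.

run #1 (n=10, v=4) records B1=F, B2=F, B3=T, B4=F, B5=T, B6=T, B7=F, B8=T
run #2 (n=10, v=5) records B1=F, B2=F, B3=T, B4=F, B5=T, B6=T, B7=F, B8=F, B9=F
run #3 (n=3, v=1) records B1=T, B1=F, B2=T, B4=T, B6=F, B8=T
run #4 (n=5, v=5) records B1=T, B1=F, B2=F, B3=T, B4=F, B5=T, B6=F, B8=F, B9=T, B10=F
run #5 (n=2, v=5) records B1=T, B1=F, B2=T, B4=T, B6=F, B8=T
run #6 (n=5, v=6) records B1=T, B1=F, B2=F, B3=T, B4=F, B5=T, B6=F, B8=F, B9=F
run #7 (n=8, v=2) records B1=F, B2=F, B3=F, B4=T, B6=T, B7=T, B8=T
run #8 (n=3, v=2) records B1=T, B1=F, B2=T, B4=T, B6=F, B8=T
run #9 (n=4, v=0) records B1=F, B2=T, B4=T, B6=F, B8=T
union over the pool: B1=T, B1=F, B2=T, B2=F, B3=T, B3=F, B4=T, B4=F, B5=T, B6=T, B6=F, B7=T, B7=F, B8=T, B8=F, B9=T, B9=F, B10=F
uncovered (2 of 20): B5=F, B10=T

Answer: B5=F, B10=T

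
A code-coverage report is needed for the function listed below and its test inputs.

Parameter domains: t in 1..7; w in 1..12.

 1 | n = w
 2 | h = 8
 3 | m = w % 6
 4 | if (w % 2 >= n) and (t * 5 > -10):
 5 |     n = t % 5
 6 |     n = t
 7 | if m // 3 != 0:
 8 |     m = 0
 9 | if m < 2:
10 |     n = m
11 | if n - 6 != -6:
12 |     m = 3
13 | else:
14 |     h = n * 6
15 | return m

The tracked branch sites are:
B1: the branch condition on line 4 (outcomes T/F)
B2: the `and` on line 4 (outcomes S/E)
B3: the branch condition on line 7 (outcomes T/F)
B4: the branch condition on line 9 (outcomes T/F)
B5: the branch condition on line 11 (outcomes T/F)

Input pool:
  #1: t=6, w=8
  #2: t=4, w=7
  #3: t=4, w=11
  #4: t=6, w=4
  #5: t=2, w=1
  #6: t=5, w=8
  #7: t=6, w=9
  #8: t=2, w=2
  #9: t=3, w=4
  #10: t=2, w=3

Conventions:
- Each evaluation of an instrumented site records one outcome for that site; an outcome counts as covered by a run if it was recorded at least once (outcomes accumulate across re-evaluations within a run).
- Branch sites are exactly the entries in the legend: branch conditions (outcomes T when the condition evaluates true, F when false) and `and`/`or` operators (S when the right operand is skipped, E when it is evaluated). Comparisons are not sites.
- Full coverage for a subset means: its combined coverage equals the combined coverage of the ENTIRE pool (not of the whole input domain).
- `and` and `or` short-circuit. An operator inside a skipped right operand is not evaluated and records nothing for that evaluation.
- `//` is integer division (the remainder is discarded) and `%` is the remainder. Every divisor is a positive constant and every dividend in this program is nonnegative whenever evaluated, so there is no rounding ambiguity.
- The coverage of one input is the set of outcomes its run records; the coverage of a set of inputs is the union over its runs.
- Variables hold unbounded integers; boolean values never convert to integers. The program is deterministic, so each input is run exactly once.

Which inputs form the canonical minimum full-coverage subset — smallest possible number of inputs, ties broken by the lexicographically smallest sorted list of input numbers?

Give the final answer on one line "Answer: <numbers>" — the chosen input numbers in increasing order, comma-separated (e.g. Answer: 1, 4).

input #1 (t=6, w=8): events B2->S, B1->F, B3->F, B4->F, B5->T; covers B1=F, B2=S, B3=F, B4=F, B5=T
input #2 (t=4, w=7): events B2->S, B1->F, B3->F, B4->T, B5->T; covers B1=F, B2=S, B3=F, B4=T, B5=T
input #3 (t=4, w=11): events B2->S, B1->F, B3->T, B4->T, B5->F; covers B1=F, B2=S, B3=T, B4=T, B5=F
input #4 (t=6, w=4): events B2->S, B1->F, B3->T, B4->T, B5->F; covers B1=F, B2=S, B3=T, B4=T, B5=F
input #5 (t=2, w=1): events B2->E, B1->T, B3->F, B4->T, B5->T; covers B1=T, B2=E, B3=F, B4=T, B5=T
input #6 (t=5, w=8): events B2->S, B1->F, B3->F, B4->F, B5->T; covers B1=F, B2=S, B3=F, B4=F, B5=T
input #7 (t=6, w=9): events B2->S, B1->F, B3->T, B4->T, B5->F; covers B1=F, B2=S, B3=T, B4=T, B5=F
input #8 (t=2, w=2): events B2->S, B1->F, B3->F, B4->F, B5->T; covers B1=F, B2=S, B3=F, B4=F, B5=T
input #9 (t=3, w=4): events B2->S, B1->F, B3->T, B4->T, B5->F; covers B1=F, B2=S, B3=T, B4=T, B5=F
input #10 (t=2, w=3): events B2->S, B1->F, B3->T, B4->T, B5->F; covers B1=F, B2=S, B3=T, B4=T, B5=F
together the pool reaches 10 outcomes: B1=T, B1=F, B2=S, B2=E, B3=T, B3=F, B4=T, B4=F, B5=T, B5=F
checked all size-1 subsets: none covers 10 outcomes (max 5/10)
checked all size-2 subsets: none covers 10 outcomes (max 9/10)
inputs {1, 3, 5} (size 3) cover everything; no size-3 subset with a lexicographically smaller index list covers all 10

Answer: 1, 3, 5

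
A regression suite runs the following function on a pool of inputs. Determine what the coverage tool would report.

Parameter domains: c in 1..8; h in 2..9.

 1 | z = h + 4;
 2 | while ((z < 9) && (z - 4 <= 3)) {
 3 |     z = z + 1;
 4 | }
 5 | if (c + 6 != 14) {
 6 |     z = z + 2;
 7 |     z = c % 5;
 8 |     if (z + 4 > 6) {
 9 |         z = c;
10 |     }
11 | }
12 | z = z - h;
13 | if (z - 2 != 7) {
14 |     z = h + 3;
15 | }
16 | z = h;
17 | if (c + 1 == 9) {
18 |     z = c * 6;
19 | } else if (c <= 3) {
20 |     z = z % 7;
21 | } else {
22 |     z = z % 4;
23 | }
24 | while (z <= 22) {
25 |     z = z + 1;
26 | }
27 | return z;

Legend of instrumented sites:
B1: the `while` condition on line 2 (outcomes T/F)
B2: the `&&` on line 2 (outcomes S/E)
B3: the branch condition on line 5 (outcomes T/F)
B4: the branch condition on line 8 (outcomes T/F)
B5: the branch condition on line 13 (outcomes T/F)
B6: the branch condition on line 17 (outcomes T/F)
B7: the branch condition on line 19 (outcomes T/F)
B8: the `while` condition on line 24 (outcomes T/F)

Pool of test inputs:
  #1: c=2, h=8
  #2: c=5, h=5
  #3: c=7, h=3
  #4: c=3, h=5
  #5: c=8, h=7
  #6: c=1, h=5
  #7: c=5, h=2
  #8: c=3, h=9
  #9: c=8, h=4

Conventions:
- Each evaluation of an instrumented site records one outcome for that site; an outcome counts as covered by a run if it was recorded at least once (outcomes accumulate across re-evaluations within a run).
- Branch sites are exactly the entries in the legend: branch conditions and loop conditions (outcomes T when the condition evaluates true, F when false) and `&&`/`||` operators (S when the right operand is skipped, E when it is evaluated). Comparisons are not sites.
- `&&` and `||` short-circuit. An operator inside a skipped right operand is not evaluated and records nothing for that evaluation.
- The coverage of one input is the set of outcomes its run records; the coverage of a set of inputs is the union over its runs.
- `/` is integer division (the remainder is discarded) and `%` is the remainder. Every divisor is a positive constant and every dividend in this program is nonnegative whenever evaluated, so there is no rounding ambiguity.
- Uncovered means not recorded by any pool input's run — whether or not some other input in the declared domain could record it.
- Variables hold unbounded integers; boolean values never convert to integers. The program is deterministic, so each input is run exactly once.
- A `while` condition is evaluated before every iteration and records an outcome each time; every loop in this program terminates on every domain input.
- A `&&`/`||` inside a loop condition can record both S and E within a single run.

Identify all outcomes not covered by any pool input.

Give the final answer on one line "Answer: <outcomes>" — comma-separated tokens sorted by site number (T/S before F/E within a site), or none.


run #1 (c=2, h=8) runs B2->S, B1->F, B3->T, B4->F, B5->T, B6->F, B7->T, B8->T, B8->T, B8->T, B8->T, B8->T, B8->T, B8->T, ...; records B1=F, B2=S, B3=T, B4=F, B5=T, B6=F, B7=T, B8=T, B8=F
run #2 (c=5, h=5) runs B2->S, B1->F, B3->T, B4->F, B5->T, B6->F, B7->F, B8->T, B8->T, B8->T, B8->T, B8->T, B8->T, B8->T, ...; records B1=F, B2=S, B3=T, B4=F, B5=T, B6=F, B7=F, B8=T, B8=F
run #3 (c=7, h=3) runs B2->E, B1->T, B2->E, B1->F, B3->T, B4->F, B5->T, B6->F, B7->F, B8->T, B8->T, B8->T, B8->T, B8->T, ...; records B1=T, B1=F, B2=E, B3=T, B4=F, B5=T, B6=F, B7=F, B8=T, B8=F
run #4 (c=3, h=5) runs B2->S, B1->F, B3->T, B4->T, B5->T, B6->F, B7->T, B8->T, B8->T, B8->T, B8->T, B8->T, B8->T, B8->T, ...; records B1=F, B2=S, B3=T, B4=T, B5=T, B6=F, B7=T, B8=T, B8=F
run #5 (c=8, h=7) runs B2->S, B1->F, B3->F, B5->T, B6->T, B8->F; records B1=F, B2=S, B3=F, B5=T, B6=T, B8=F
run #6 (c=1, h=5) runs B2->S, B1->F, B3->T, B4->F, B5->T, B6->F, B7->T, B8->T, B8->T, B8->T, B8->T, B8->T, B8->T, B8->T, ...; records B1=F, B2=S, B3=T, B4=F, B5=T, B6=F, B7=T, B8=T, B8=F
run #7 (c=5, h=2) runs B2->E, B1->T, B2->E, B1->T, B2->E, B1->F, B3->T, B4->F, B5->T, B6->F, B7->F, B8->T, B8->T, B8->T, ...; records B1=T, B1=F, B2=E, B3=T, B4=F, B5=T, B6=F, B7=F, B8=T, B8=F
run #8 (c=3, h=9) runs B2->S, B1->F, B3->T, B4->T, B5->T, B6->F, B7->T, B8->T, B8->T, B8->T, B8->T, B8->T, B8->T, B8->T, ...; records B1=F, B2=S, B3=T, B4=T, B5=T, B6=F, B7=T, B8=T, B8=F
run #9 (c=8, h=4) runs B2->E, B1->F, B3->F, B5->T, B6->T, B8->F; records B1=F, B2=E, B3=F, B5=T, B6=T, B8=F
union over the pool: B1=T, B1=F, B2=S, B2=E, B3=T, B3=F, B4=T, B4=F, B5=T, B6=T, B6=F, B7=T, B7=F, B8=T, B8=F
uncovered (1 of 16): B5=F
Answer: B5=F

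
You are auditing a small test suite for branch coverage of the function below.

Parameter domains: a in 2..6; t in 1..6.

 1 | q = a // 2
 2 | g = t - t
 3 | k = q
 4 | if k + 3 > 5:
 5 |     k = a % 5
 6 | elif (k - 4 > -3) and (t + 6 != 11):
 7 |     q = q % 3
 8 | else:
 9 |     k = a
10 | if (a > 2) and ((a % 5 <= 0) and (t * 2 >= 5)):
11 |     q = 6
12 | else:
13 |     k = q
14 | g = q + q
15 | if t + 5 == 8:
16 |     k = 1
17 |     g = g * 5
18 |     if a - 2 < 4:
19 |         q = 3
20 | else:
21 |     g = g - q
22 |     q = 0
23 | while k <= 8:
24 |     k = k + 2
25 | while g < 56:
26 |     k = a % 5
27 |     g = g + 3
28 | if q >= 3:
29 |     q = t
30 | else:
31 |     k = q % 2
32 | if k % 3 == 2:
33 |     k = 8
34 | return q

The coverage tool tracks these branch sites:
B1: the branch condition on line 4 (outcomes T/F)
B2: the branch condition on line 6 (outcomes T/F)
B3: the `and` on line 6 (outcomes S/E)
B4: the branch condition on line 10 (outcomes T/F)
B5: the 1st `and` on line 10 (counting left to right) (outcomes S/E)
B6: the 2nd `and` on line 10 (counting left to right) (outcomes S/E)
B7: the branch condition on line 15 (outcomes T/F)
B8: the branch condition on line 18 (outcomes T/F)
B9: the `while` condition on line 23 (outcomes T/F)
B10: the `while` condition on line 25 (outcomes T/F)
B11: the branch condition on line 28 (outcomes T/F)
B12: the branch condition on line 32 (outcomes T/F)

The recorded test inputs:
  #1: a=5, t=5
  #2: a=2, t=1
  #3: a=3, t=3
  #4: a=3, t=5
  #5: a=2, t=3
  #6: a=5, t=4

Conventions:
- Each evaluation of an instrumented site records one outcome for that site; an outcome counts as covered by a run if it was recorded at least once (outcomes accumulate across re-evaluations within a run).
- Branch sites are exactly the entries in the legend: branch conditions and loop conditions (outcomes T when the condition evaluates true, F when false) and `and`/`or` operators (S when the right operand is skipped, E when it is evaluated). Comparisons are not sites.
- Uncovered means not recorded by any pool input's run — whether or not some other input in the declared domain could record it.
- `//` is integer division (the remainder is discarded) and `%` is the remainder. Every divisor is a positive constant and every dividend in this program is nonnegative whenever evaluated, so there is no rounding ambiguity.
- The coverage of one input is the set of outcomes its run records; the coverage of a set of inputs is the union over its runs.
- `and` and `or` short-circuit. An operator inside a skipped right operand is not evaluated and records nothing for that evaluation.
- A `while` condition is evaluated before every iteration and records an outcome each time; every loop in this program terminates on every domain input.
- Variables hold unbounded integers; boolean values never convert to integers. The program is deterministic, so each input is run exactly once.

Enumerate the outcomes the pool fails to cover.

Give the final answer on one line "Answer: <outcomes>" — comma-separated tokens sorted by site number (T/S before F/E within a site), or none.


test 1 (a=5, t=5) fires B1->F, B3->E, B2->F, B5->E, B6->E, B4->T, B7->F, B9->T, B9->T, B9->F, B10->T, B10->T, B10->T, B10->T, ...; hits B1=F, B2=F, B3=E, B4=T, B5=E, B6=E, B7=F, B9=T, B9=F, B10=T, B10=F, B11=F, B12=F
test 2 (a=2, t=1) fires B1->F, B3->S, B2->F, B5->S, B4->F, B7->F, B9->T, B9->T, B9->T, B9->T, B9->F, B10->T, B10->T, B10->T, ...; hits B1=F, B2=F, B3=S, B4=F, B5=S, B7=F, B9=T, B9=F, B10=T, B10=F, B11=F, B12=F
test 3 (a=3, t=3) fires B1->F, B3->S, B2->F, B5->E, B6->S, B4->F, B7->T, B8->T, B9->T, B9->T, B9->T, B9->T, B9->F, B10->T, ...; hits B1=F, B2=F, B3=S, B4=F, B5=E, B6=S, B7=T, B8=T, B9=T, B9=F, B10=T, B10=F, B11=T, B12=F
test 4 (a=3, t=5) fires B1->F, B3->S, B2->F, B5->E, B6->S, B4->F, B7->F, B9->T, B9->T, B9->T, B9->T, B9->F, B10->T, B10->T, ...; hits B1=F, B2=F, B3=S, B4=F, B5=E, B6=S, B7=F, B9=T, B9=F, B10=T, B10=F, B11=F, B12=F
test 5 (a=2, t=3) fires B1->F, B3->S, B2->F, B5->S, B4->F, B7->T, B8->T, B9->T, B9->T, B9->T, B9->T, B9->F, B10->T, B10->T, ...; hits B1=F, B2=F, B3=S, B4=F, B5=S, B7=T, B8=T, B9=T, B9=F, B10=T, B10=F, B11=T, B12=T
test 6 (a=5, t=4) fires B1->F, B3->E, B2->T, B5->E, B6->E, B4->T, B7->F, B9->T, B9->T, B9->T, B9->T, B9->F, B10->T, B10->T, ...; hits B1=F, B2=T, B3=E, B4=T, B5=E, B6=E, B7=F, B9=T, B9=F, B10=T, B10=F, B11=F, B12=F
union over the pool: B1=F, B2=T, B2=F, B3=S, B3=E, B4=T, B4=F, B5=S, B5=E, B6=S, B6=E, B7=T, B7=F, B8=T, B9=T, B9=F, B10=T, B10=F, B11=T, B11=F, B12=T, B12=F
uncovered (2 of 24): B1=T, B8=F
Answer: B1=T, B8=F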